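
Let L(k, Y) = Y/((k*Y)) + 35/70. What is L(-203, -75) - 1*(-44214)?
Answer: 17951085/406 ≈ 44215.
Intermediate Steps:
L(k, Y) = ½ + 1/k (L(k, Y) = Y/((Y*k)) + 35*(1/70) = Y*(1/(Y*k)) + ½ = 1/k + ½ = ½ + 1/k)
L(-203, -75) - 1*(-44214) = (½)*(2 - 203)/(-203) - 1*(-44214) = (½)*(-1/203)*(-201) + 44214 = 201/406 + 44214 = 17951085/406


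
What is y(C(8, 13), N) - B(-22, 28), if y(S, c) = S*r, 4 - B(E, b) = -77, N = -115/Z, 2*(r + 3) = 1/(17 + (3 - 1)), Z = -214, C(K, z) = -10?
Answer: -974/19 ≈ -51.263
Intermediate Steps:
r = -113/38 (r = -3 + 1/(2*(17 + (3 - 1))) = -3 + 1/(2*(17 + 2)) = -3 + (1/2)/19 = -3 + (1/2)*(1/19) = -3 + 1/38 = -113/38 ≈ -2.9737)
N = 115/214 (N = -115/(-214) = -115*(-1/214) = 115/214 ≈ 0.53738)
B(E, b) = 81 (B(E, b) = 4 - 1*(-77) = 4 + 77 = 81)
y(S, c) = -113*S/38 (y(S, c) = S*(-113/38) = -113*S/38)
y(C(8, 13), N) - B(-22, 28) = -113/38*(-10) - 1*81 = 565/19 - 81 = -974/19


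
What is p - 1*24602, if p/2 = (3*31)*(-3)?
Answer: -25160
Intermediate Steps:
p = -558 (p = 2*((3*31)*(-3)) = 2*(93*(-3)) = 2*(-279) = -558)
p - 1*24602 = -558 - 1*24602 = -558 - 24602 = -25160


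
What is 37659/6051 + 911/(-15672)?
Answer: 194893129/31610424 ≈ 6.1655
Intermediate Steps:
37659/6051 + 911/(-15672) = 37659*(1/6051) + 911*(-1/15672) = 12553/2017 - 911/15672 = 194893129/31610424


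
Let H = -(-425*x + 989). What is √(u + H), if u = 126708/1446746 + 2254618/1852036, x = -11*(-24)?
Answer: √49901808858849694515082656062/669856418714 ≈ 333.48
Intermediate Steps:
x = 264
u = 874131837629/669856418714 (u = 126708*(1/1446746) + 2254618*(1/1852036) = 63354/723373 + 1127309/926018 = 874131837629/669856418714 ≈ 1.3050)
H = 111211 (H = -(-425*264 + 989) = -(-112200 + 989) = -1*(-111211) = 111211)
√(u + H) = √(874131837629/669856418714 + 111211) = √(74496276313440283/669856418714) = √49901808858849694515082656062/669856418714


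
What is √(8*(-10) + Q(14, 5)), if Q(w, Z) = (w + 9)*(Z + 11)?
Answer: 12*√2 ≈ 16.971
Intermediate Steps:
Q(w, Z) = (9 + w)*(11 + Z)
√(8*(-10) + Q(14, 5)) = √(8*(-10) + (99 + 9*5 + 11*14 + 5*14)) = √(-80 + (99 + 45 + 154 + 70)) = √(-80 + 368) = √288 = 12*√2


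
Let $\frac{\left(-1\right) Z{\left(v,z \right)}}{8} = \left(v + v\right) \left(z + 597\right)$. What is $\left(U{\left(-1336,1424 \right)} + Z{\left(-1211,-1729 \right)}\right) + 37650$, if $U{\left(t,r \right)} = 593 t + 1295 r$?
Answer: $-20844150$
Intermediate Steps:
$Z{\left(v,z \right)} = - 16 v \left(597 + z\right)$ ($Z{\left(v,z \right)} = - 8 \left(v + v\right) \left(z + 597\right) = - 8 \cdot 2 v \left(597 + z\right) = - 16 v \left(597 + z\right)$)
$\left(U{\left(-1336,1424 \right)} + Z{\left(-1211,-1729 \right)}\right) + 37650 = \left(\left(593 \left(-1336\right) + 1295 \cdot 1424\right) - - 19376 \left(597 - 1729\right)\right) + 37650 = \left(\left(-792248 + 1844080\right) - \left(-19376\right) \left(-1132\right)\right) + 37650 = \left(1051832 - 21933632\right) + 37650 = -20881800 + 37650 = -20844150$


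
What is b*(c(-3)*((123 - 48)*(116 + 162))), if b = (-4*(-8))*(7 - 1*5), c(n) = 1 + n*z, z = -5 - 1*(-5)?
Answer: 1334400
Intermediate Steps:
z = 0 (z = -5 + 5 = 0)
c(n) = 1 (c(n) = 1 + n*0 = 1 + 0 = 1)
b = 64 (b = 32*(7 - 5) = 32*2 = 64)
b*(c(-3)*((123 - 48)*(116 + 162))) = 64*(1*((123 - 48)*(116 + 162))) = 64*(1*(75*278)) = 64*(1*20850) = 64*20850 = 1334400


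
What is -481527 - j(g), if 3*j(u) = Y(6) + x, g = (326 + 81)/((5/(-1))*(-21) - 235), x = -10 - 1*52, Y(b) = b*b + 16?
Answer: -1444571/3 ≈ -4.8152e+5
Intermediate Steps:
Y(b) = 16 + b² (Y(b) = b² + 16 = 16 + b²)
x = -62 (x = -10 - 52 = -62)
g = -407/130 (g = 407/((5*(-1))*(-21) - 235) = 407/(-5*(-21) - 235) = 407/(105 - 235) = 407/(-130) = 407*(-1/130) = -407/130 ≈ -3.1308)
j(u) = -10/3 (j(u) = ((16 + 6²) - 62)/3 = ((16 + 36) - 62)/3 = (52 - 62)/3 = (⅓)*(-10) = -10/3)
-481527 - j(g) = -481527 - 1*(-10/3) = -481527 + 10/3 = -1444571/3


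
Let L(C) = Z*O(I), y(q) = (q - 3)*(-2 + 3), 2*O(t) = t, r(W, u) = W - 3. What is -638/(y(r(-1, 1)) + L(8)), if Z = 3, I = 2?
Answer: 319/2 ≈ 159.50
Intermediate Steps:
r(W, u) = -3 + W
O(t) = t/2
y(q) = -3 + q (y(q) = (-3 + q)*1 = -3 + q)
L(C) = 3 (L(C) = 3*((½)*2) = 3*1 = 3)
-638/(y(r(-1, 1)) + L(8)) = -638/((-3 + (-3 - 1)) + 3) = -638/((-3 - 4) + 3) = -638/(-7 + 3) = -638/(-4) = -638*(-¼) = 319/2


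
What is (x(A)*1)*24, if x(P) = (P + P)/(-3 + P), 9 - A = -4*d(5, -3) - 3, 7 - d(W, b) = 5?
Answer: 960/17 ≈ 56.471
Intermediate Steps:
d(W, b) = 2 (d(W, b) = 7 - 1*5 = 7 - 5 = 2)
A = 20 (A = 9 - (-4*2 - 3) = 9 - (-8 - 3) = 9 - 1*(-11) = 9 + 11 = 20)
x(P) = 2*P/(-3 + P) (x(P) = (2*P)/(-3 + P) = 2*P/(-3 + P))
(x(A)*1)*24 = ((2*20/(-3 + 20))*1)*24 = ((2*20/17)*1)*24 = ((2*20*(1/17))*1)*24 = ((40/17)*1)*24 = (40/17)*24 = 960/17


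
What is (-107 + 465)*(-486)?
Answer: -173988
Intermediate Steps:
(-107 + 465)*(-486) = 358*(-486) = -173988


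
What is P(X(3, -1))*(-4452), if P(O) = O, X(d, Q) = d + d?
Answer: -26712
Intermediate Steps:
X(d, Q) = 2*d
P(X(3, -1))*(-4452) = (2*3)*(-4452) = 6*(-4452) = -26712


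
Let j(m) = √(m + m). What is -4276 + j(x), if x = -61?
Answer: -4276 + I*√122 ≈ -4276.0 + 11.045*I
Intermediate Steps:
j(m) = √2*√m (j(m) = √(2*m) = √2*√m)
-4276 + j(x) = -4276 + √2*√(-61) = -4276 + √2*(I*√61) = -4276 + I*√122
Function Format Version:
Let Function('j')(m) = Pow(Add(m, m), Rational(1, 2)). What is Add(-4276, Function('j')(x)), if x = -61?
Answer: Add(-4276, Mul(I, Pow(122, Rational(1, 2)))) ≈ Add(-4276.0, Mul(11.045, I))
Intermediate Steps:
Function('j')(m) = Mul(Pow(2, Rational(1, 2)), Pow(m, Rational(1, 2))) (Function('j')(m) = Pow(Mul(2, m), Rational(1, 2)) = Mul(Pow(2, Rational(1, 2)), Pow(m, Rational(1, 2))))
Add(-4276, Function('j')(x)) = Add(-4276, Mul(Pow(2, Rational(1, 2)), Pow(-61, Rational(1, 2)))) = Add(-4276, Mul(Pow(2, Rational(1, 2)), Mul(I, Pow(61, Rational(1, 2))))) = Add(-4276, Mul(I, Pow(122, Rational(1, 2))))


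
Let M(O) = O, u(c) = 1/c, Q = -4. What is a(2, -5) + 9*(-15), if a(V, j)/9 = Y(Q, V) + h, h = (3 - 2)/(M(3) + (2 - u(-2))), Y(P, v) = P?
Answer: -1863/11 ≈ -169.36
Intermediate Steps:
h = 2/11 (h = (3 - 2)/(3 + (2 - 1/(-2))) = 1/(3 + (2 - 1*(-½))) = 1/(3 + (2 + ½)) = 1/(3 + 5/2) = 1/(11/2) = 1*(2/11) = 2/11 ≈ 0.18182)
a(V, j) = -378/11 (a(V, j) = 9*(-4 + 2/11) = 9*(-42/11) = -378/11)
a(2, -5) + 9*(-15) = -378/11 + 9*(-15) = -378/11 - 135 = -1863/11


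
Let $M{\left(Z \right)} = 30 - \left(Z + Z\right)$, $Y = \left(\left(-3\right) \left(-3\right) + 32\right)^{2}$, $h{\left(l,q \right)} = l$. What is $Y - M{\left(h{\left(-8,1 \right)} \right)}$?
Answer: $1635$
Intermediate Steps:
$Y = 1681$ ($Y = \left(9 + 32\right)^{2} = 41^{2} = 1681$)
$M{\left(Z \right)} = 30 - 2 Z$
$Y - M{\left(h{\left(-8,1 \right)} \right)} = 1681 - \left(30 - -16\right) = 1681 - \left(30 + 16\right) = 1681 - 46 = 1635$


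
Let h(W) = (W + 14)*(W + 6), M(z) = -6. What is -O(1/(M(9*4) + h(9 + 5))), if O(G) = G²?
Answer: -1/306916 ≈ -3.2582e-6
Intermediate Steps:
h(W) = (6 + W)*(14 + W) (h(W) = (14 + W)*(6 + W) = (6 + W)*(14 + W))
-O(1/(M(9*4) + h(9 + 5))) = -(1/(-6 + (84 + (9 + 5)² + 20*(9 + 5))))² = -(1/(-6 + (84 + 14² + 20*14)))² = -(1/(-6 + (84 + 196 + 280)))² = -(1/(-6 + 560))² = -(1/554)² = -1*1/306916 = -1/306916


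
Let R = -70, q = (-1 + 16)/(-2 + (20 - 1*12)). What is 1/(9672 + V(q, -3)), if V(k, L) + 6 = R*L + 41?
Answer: 1/9917 ≈ 0.00010084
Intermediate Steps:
q = 5/2 (q = 15/(-2 + (20 - 12)) = 15/(-2 + 8) = 15/6 = 15*(⅙) = 5/2 ≈ 2.5000)
V(k, L) = 35 - 70*L (V(k, L) = -6 + (-70*L + 41) = -6 + (41 - 70*L) = 35 - 70*L)
1/(9672 + V(q, -3)) = 1/(9672 + (35 - 70*(-3))) = 1/(9672 + (35 + 210)) = 1/(9672 + 245) = 1/9917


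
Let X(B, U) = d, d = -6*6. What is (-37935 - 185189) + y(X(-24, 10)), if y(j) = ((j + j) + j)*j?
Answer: -219236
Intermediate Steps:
d = -36
X(B, U) = -36
y(j) = 3*j**2 (y(j) = (2*j + j)*j = (3*j)*j = 3*j**2)
(-37935 - 185189) + y(X(-24, 10)) = (-37935 - 185189) + 3*(-36)**2 = -223124 + 3*1296 = -223124 + 3888 = -219236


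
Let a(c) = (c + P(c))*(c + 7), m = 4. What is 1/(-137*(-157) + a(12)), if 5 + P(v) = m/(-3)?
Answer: 3/64850 ≈ 4.6261e-5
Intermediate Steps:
P(v) = -19/3 (P(v) = -5 + 4/(-3) = -5 + 4*(-1/3) = -5 - 4/3 = -19/3)
a(c) = (7 + c)*(-19/3 + c) (a(c) = (c - 19/3)*(c + 7) = (-19/3 + c)*(7 + c) = (7 + c)*(-19/3 + c))
1/(-137*(-157) + a(12)) = 1/(-137*(-157) + (-133/3 + 12**2 + (2/3)*12)) = 1/(21509 + (-133/3 + 144 + 8)) = 1/(21509 + 323/3) = 1/(64850/3) = 3/64850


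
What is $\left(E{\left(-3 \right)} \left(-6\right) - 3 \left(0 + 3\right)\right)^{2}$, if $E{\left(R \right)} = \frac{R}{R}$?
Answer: $225$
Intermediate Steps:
$E{\left(R \right)} = 1$
$\left(E{\left(-3 \right)} \left(-6\right) - 3 \left(0 + 3\right)\right)^{2} = \left(1 \left(-6\right) - 3 \left(0 + 3\right)\right)^{2} = \left(-6 - 9\right)^{2} = \left(-15\right)^{2} = 225$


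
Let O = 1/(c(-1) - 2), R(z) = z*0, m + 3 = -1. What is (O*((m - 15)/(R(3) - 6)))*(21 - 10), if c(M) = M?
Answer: -209/18 ≈ -11.611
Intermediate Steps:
m = -4 (m = -3 - 1 = -4)
R(z) = 0
O = -⅓ (O = 1/(-1 - 2) = 1/(-3) = -⅓ ≈ -0.33333)
(O*((m - 15)/(R(3) - 6)))*(21 - 10) = (-(-4 - 15)/(3*(0 - 6)))*(21 - 10) = -(-19)/(3*(-6))*11 = -(-19)*(-1)/(3*6)*11 = -⅓*19/6*11 = -19/18*11 = -209/18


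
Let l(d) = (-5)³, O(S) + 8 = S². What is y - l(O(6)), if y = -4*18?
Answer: 53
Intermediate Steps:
O(S) = -8 + S²
l(d) = -125
y = -72
y - l(O(6)) = -72 - 1*(-125) = -72 + 125 = 53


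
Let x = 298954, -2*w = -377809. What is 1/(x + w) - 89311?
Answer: -87142260985/975717 ≈ -89311.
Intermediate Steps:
w = 377809/2 (w = -½*(-377809) = 377809/2 ≈ 1.8890e+5)
1/(x + w) - 89311 = 1/(298954 + 377809/2) - 89311 = 1/(975717/2) - 89311 = 2/975717 - 89311 = -87142260985/975717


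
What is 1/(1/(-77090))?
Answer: -77090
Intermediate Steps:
1/(1/(-77090)) = 1/(-1/77090) = -77090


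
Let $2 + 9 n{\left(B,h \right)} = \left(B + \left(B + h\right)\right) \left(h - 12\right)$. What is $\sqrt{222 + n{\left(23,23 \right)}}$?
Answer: $\frac{\sqrt{2755}}{3} \approx 17.496$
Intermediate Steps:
$n{\left(B,h \right)} = - \frac{2}{9} + \frac{\left(-12 + h\right) \left(h + 2 B\right)}{9}$ ($n{\left(B,h \right)} = - \frac{2}{9} + \frac{\left(B + \left(B + h\right)\right) \left(h - 12\right)}{9} = - \frac{2}{9} + \frac{\left(h + 2 B\right) \left(-12 + h\right)}{9} = - \frac{2}{9} + \frac{\left(-12 + h\right) \left(h + 2 B\right)}{9}$)
$\sqrt{222 + n{\left(23,23 \right)}} = \sqrt{222 - \left(\frac{830}{9} - \frac{1058}{9} - \frac{529}{9}\right)} = \sqrt{222 - - \frac{757}{9}} = \sqrt{222 + \frac{757}{9}} = \sqrt{\frac{2755}{9}} = \frac{\sqrt{2755}}{3}$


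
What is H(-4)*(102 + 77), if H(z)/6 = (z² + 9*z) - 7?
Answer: -28998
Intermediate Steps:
H(z) = -42 + 6*z² + 54*z (H(z) = 6*((z² + 9*z) - 7) = 6*(-7 + z² + 9*z) = -42 + 6*z² + 54*z)
H(-4)*(102 + 77) = (-42 + 6*(-4)² + 54*(-4))*(102 + 77) = (-42 + 6*16 - 216)*179 = (-42 + 96 - 216)*179 = -162*179 = -28998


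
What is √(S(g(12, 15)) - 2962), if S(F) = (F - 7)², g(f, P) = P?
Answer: 3*I*√322 ≈ 53.833*I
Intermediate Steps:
S(F) = (-7 + F)²
√(S(g(12, 15)) - 2962) = √((-7 + 15)² - 2962) = √(8² - 2962) = √(64 - 2962) = √(-2898) = 3*I*√322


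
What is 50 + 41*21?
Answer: 911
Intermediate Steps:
50 + 41*21 = 50 + 861 = 911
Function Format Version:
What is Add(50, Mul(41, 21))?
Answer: 911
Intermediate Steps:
Add(50, Mul(41, 21)) = Add(50, 861) = 911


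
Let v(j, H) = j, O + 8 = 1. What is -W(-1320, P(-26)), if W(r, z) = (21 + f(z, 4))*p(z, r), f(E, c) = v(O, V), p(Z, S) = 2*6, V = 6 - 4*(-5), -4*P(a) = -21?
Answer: -168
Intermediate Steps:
O = -7 (O = -8 + 1 = -7)
P(a) = 21/4 (P(a) = -¼*(-21) = 21/4)
V = 26 (V = 6 + 20 = 26)
p(Z, S) = 12
f(E, c) = -7
W(r, z) = 168 (W(r, z) = (21 - 7)*12 = 14*12 = 168)
-W(-1320, P(-26)) = -1*168 = -168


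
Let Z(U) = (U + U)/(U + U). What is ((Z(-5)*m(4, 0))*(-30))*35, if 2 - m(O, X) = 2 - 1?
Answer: -1050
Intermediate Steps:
Z(U) = 1 (Z(U) = (2*U)/((2*U)) = (2*U)*(1/(2*U)) = 1)
m(O, X) = 1 (m(O, X) = 2 - (2 - 1) = 2 - 1*1 = 2 - 1 = 1)
((Z(-5)*m(4, 0))*(-30))*35 = ((1*1)*(-30))*35 = (1*(-30))*35 = -30*35 = -1050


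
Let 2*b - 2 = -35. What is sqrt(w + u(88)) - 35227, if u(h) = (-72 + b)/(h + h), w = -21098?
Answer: -35227 + I*sqrt(163386806)/88 ≈ -35227.0 + 145.25*I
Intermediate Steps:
b = -33/2 (b = 1 + (1/2)*(-35) = 1 - 35/2 = -33/2 ≈ -16.500)
u(h) = -177/(4*h) (u(h) = (-72 - 33/2)/(h + h) = -177*1/(2*h)/2 = -177/(4*h))
sqrt(w + u(88)) - 35227 = sqrt(-21098 - 177/4/88) - 35227 = sqrt(-21098 - 177/4*1/88) - 35227 = sqrt(-21098 - 177/352) - 35227 = sqrt(-7426673/352) - 35227 = I*sqrt(163386806)/88 - 35227 = -35227 + I*sqrt(163386806)/88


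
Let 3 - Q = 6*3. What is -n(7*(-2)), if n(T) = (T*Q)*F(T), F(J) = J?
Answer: 2940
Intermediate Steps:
Q = -15 (Q = 3 - 6*3 = 3 - 1*18 = 3 - 18 = -15)
n(T) = -15*T**2 (n(T) = (T*(-15))*T = (-15*T)*T = -15*T**2)
-n(7*(-2)) = -(-15)*(7*(-2))**2 = -(-15)*(-14)**2 = -(-15)*196 = -1*(-2940) = 2940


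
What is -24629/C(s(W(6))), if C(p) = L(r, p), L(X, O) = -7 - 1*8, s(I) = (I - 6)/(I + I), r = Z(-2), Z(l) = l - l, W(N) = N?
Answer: 24629/15 ≈ 1641.9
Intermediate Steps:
Z(l) = 0
r = 0
s(I) = (-6 + I)/(2*I) (s(I) = (-6 + I)/((2*I)) = (-6 + I)*(1/(2*I)) = (-6 + I)/(2*I))
L(X, O) = -15 (L(X, O) = -7 - 8 = -15)
C(p) = -15
-24629/C(s(W(6))) = -24629/(-15) = -24629*(-1/15) = 24629/15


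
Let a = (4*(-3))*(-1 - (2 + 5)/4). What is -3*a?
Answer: -99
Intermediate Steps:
a = 33 (a = -12*(-1 - 7/4) = -12*(-11/4) = 33)
-3*a = -3*33 = -99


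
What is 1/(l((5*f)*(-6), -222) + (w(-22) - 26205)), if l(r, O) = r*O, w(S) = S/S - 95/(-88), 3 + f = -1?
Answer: -88/4650177 ≈ -1.8924e-5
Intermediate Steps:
f = -4 (f = -3 - 1 = -4)
w(S) = 183/88 (w(S) = 1 - 95*(-1/88) = 1 + 95/88 = 183/88)
l(r, O) = O*r
1/(l((5*f)*(-6), -222) + (w(-22) - 26205)) = 1/(-222*5*(-4)*(-6) + (183/88 - 26205)) = 1/(-(-4440)*(-6) - 2305857/88) = 1/(-222*120 - 2305857/88) = 1/(-26640 - 2305857/88) = 1/(-4650177/88) = -88/4650177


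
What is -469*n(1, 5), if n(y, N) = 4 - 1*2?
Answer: -938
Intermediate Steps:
n(y, N) = 2 (n(y, N) = 4 - 2 = 2)
-469*n(1, 5) = -469*2 = -938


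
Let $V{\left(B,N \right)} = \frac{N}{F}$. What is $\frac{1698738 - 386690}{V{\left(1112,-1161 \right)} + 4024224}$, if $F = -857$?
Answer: $\frac{1124425136}{3448761129} \approx 0.32604$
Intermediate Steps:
$V{\left(B,N \right)} = - \frac{N}{857}$ ($V{\left(B,N \right)} = \frac{N}{-857} = N \left(- \frac{1}{857}\right) = - \frac{N}{857}$)
$\frac{1698738 - 386690}{V{\left(1112,-1161 \right)} + 4024224} = \frac{1698738 - 386690}{\left(- \frac{1}{857}\right) \left(-1161\right) + 4024224} = \frac{1312048}{\frac{1161}{857} + 4024224} = \frac{1312048}{\frac{3448761129}{857}} = 1312048 \cdot \frac{857}{3448761129} = \frac{1124425136}{3448761129}$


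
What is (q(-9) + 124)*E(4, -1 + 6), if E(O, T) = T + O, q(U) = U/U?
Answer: 1125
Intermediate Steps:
q(U) = 1
E(O, T) = O + T
(q(-9) + 124)*E(4, -1 + 6) = (1 + 124)*(4 + (-1 + 6)) = 125*(4 + 5) = 125*9 = 1125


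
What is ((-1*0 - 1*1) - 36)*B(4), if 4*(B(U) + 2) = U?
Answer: 37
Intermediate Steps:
B(U) = -2 + U/4
((-1*0 - 1*1) - 36)*B(4) = ((-1*0 - 1*1) - 36)*(-2 + (1/4)*4) = ((0 - 1) - 36)*(-2 + 1) = (-1 - 36)*(-1) = -37*(-1) = 37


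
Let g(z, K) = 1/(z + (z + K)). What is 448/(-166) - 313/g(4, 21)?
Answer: -753615/83 ≈ -9079.7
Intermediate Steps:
g(z, K) = 1/(K + 2*z) (g(z, K) = 1/(z + (K + z)) = 1/(K + 2*z))
448/(-166) - 313/g(4, 21) = 448/(-166) - 313/(1/(21 + 2*4)) = 448*(-1/166) - 313/(1/(21 + 8)) = -224/83 - 313/(1/29) = -224/83 - 313/1/29 = -224/83 - 313*29 = -224/83 - 9077 = -753615/83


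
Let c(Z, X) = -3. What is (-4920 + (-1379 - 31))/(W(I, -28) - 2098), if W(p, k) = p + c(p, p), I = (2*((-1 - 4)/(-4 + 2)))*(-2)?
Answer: 6330/2111 ≈ 2.9986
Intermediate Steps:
I = -10 (I = (2*(-5/(-2)))*(-2) = (2*(-5*(-½)))*(-2) = (2*(5/2))*(-2) = 5*(-2) = -10)
W(p, k) = -3 + p (W(p, k) = p - 3 = -3 + p)
(-4920 + (-1379 - 31))/(W(I, -28) - 2098) = (-4920 + (-1379 - 31))/((-3 - 10) - 2098) = (-4920 - 1410)/(-13 - 2098) = -6330/(-2111) = -6330*(-1/2111) = 6330/2111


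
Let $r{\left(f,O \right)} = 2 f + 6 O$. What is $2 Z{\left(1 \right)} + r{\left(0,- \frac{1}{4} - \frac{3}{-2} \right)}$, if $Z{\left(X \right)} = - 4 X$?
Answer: $- \frac{1}{2} \approx -0.5$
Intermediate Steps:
$2 Z{\left(1 \right)} + r{\left(0,- \frac{1}{4} - \frac{3}{-2} \right)} = 2 \left(\left(-4\right) 1\right) + \left(2 \cdot 0 + 6 \left(- \frac{1}{4} - \frac{3}{-2}\right)\right) = 2 \left(-4\right) + \left(0 + 6 \left(\left(-1\right) \frac{1}{4} - - \frac{3}{2}\right)\right) = -8 + \left(0 + 6 \left(- \frac{1}{4} + \frac{3}{2}\right)\right) = -8 + \left(0 + 6 \cdot \frac{5}{4}\right) = -8 + \left(0 + \frac{15}{2}\right) = -8 + \frac{15}{2} = - \frac{1}{2}$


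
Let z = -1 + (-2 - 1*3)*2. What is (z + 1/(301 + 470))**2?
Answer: 71910400/594441 ≈ 120.97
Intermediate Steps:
z = -11 (z = -1 + (-2 - 3)*2 = -1 - 5*2 = -1 - 10 = -11)
(z + 1/(301 + 470))**2 = (-11 + 1/(301 + 470))**2 = (-11 + 1/771)**2 = (-8480/771)**2 = 71910400/594441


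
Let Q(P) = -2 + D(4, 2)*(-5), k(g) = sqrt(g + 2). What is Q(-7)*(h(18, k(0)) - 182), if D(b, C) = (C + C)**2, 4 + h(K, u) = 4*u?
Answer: 15252 - 328*sqrt(2) ≈ 14788.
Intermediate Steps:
k(g) = sqrt(2 + g)
h(K, u) = -4 + 4*u
D(b, C) = 4*C**2 (D(b, C) = (2*C)**2 = 4*C**2)
Q(P) = -82 (Q(P) = -2 + (4*2**2)*(-5) = -2 + (4*4)*(-5) = -2 + 16*(-5) = -2 - 80 = -82)
Q(-7)*(h(18, k(0)) - 182) = -82*((-4 + 4*sqrt(2 + 0)) - 182) = -82*((-4 + 4*sqrt(2)) - 182) = -82*(-186 + 4*sqrt(2)) = 15252 - 328*sqrt(2)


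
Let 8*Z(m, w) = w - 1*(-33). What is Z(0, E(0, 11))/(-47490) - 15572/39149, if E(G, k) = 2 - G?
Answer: -1183496891/2974697616 ≈ -0.39785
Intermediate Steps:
Z(m, w) = 33/8 + w/8 (Z(m, w) = (w - 1*(-33))/8 = (w + 33)/8 = (33 + w)/8 = 33/8 + w/8)
Z(0, E(0, 11))/(-47490) - 15572/39149 = (33/8 + (2 - 1*0)/8)/(-47490) - 15572/39149 = (33/8 + (2 + 0)/8)*(-1/47490) - 15572*1/39149 = (33/8 + (⅛)*2)*(-1/47490) - 15572/39149 = (33/8 + ¼)*(-1/47490) - 15572/39149 = (35/8)*(-1/47490) - 15572/39149 = -7/75984 - 15572/39149 = -1183496891/2974697616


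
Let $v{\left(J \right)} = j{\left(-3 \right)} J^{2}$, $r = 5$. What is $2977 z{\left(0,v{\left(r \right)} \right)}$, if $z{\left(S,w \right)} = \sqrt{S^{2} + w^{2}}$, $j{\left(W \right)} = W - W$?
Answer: $0$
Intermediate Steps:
$j{\left(W \right)} = 0$
$v{\left(J \right)} = 0$ ($v{\left(J \right)} = 0 J^{2} = 0$)
$2977 z{\left(0,v{\left(r \right)} \right)} = 2977 \sqrt{0^{2} + 0^{2}} = 2977 \sqrt{0 + 0} = 2977 \sqrt{0} = 2977 \cdot 0 = 0$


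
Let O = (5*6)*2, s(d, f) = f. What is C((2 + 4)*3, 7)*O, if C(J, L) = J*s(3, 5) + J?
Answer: 6480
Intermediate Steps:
C(J, L) = 6*J (C(J, L) = J*5 + J = 5*J + J = 6*J)
O = 60 (O = 30*2 = 60)
C((2 + 4)*3, 7)*O = (6*((2 + 4)*3))*60 = (6*(6*3))*60 = (6*18)*60 = 108*60 = 6480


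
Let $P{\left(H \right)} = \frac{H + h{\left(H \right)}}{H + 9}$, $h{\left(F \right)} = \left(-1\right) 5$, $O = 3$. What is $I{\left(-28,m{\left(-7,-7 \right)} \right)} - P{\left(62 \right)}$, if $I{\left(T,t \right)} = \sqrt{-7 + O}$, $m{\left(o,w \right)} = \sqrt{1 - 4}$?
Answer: $- \frac{57}{71} + 2 i \approx -0.80282 + 2.0 i$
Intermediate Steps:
$m{\left(o,w \right)} = i \sqrt{3}$ ($m{\left(o,w \right)} = \sqrt{-3} = i \sqrt{3}$)
$h{\left(F \right)} = -5$
$I{\left(T,t \right)} = 2 i$ ($I{\left(T,t \right)} = \sqrt{-7 + 3} = \sqrt{-4} = 2 i$)
$P{\left(H \right)} = \frac{-5 + H}{9 + H}$ ($P{\left(H \right)} = \frac{H - 5}{H + 9} = \frac{-5 + H}{9 + H}$)
$I{\left(-28,m{\left(-7,-7 \right)} \right)} - P{\left(62 \right)} = 2 i - \frac{-5 + 62}{9 + 62} = 2 i - \frac{1}{71} \cdot 57 = 2 i - \frac{57}{71} = - \frac{57}{71} + 2 i$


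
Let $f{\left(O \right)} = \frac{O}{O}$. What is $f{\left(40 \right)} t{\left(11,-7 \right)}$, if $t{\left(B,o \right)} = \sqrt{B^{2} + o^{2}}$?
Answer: $\sqrt{170} \approx 13.038$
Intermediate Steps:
$f{\left(O \right)} = 1$
$f{\left(40 \right)} t{\left(11,-7 \right)} = 1 \sqrt{11^{2} + \left(-7\right)^{2}} = 1 \sqrt{121 + 49} = 1 \sqrt{170} = \sqrt{170}$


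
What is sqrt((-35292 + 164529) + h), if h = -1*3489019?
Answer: I*sqrt(3359782) ≈ 1833.0*I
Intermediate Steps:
h = -3489019
sqrt((-35292 + 164529) + h) = sqrt((-35292 + 164529) - 3489019) = sqrt(129237 - 3489019) = sqrt(-3359782) = I*sqrt(3359782)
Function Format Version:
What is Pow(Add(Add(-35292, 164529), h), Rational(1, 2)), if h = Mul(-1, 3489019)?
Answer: Mul(I, Pow(3359782, Rational(1, 2))) ≈ Mul(1833.0, I)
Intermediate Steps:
h = -3489019
Pow(Add(Add(-35292, 164529), h), Rational(1, 2)) = Pow(Add(Add(-35292, 164529), -3489019), Rational(1, 2)) = Pow(Add(129237, -3489019), Rational(1, 2)) = Pow(-3359782, Rational(1, 2)) = Mul(I, Pow(3359782, Rational(1, 2)))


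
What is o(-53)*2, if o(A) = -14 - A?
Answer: 78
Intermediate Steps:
o(-53)*2 = (-14 - 1*(-53))*2 = (-14 + 53)*2 = 39*2 = 78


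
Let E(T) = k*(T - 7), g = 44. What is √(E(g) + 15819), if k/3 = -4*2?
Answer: 3*√1659 ≈ 122.19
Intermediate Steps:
k = -24 (k = 3*(-4*2) = 3*(-8) = -24)
E(T) = 168 - 24*T (E(T) = -24*(T - 7) = -24*(-7 + T) = 168 - 24*T)
√(E(g) + 15819) = √((168 - 24*44) + 15819) = √((168 - 1056) + 15819) = √(-888 + 15819) = √14931 = 3*√1659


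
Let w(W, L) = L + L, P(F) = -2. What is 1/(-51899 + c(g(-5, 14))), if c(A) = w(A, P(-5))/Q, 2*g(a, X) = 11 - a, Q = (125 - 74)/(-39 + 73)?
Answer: -3/155705 ≈ -1.9267e-5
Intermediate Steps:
w(W, L) = 2*L
Q = 3/2 (Q = 51/34 = 51*(1/34) = 3/2 ≈ 1.5000)
g(a, X) = 11/2 - a/2 (g(a, X) = (11 - a)/2 = 11/2 - a/2)
c(A) = -8/3 (c(A) = (2*(-2))/(3/2) = -4*⅔ = -8/3)
1/(-51899 + c(g(-5, 14))) = 1/(-51899 - 8/3) = 1/(-155705/3) = -3/155705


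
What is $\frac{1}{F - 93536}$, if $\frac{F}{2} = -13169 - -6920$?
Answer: $- \frac{1}{106034} \approx -9.4309 \cdot 10^{-6}$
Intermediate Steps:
$F = -12498$ ($F = 2 \left(-13169 - -6920\right) = 2 \left(-13169 + 6920\right) = 2 \left(-6249\right) = -12498$)
$\frac{1}{F - 93536} = \frac{1}{-12498 - 93536} = \frac{1}{-106034} = - \frac{1}{106034}$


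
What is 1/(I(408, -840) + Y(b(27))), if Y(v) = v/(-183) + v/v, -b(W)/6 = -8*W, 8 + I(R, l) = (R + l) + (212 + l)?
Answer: -61/65519 ≈ -0.00093103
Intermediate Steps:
I(R, l) = 204 + R + 2*l (I(R, l) = -8 + ((R + l) + (212 + l)) = -8 + (212 + R + 2*l) = 204 + R + 2*l)
b(W) = 48*W (b(W) = -(-48)*W = 48*W)
Y(v) = 1 - v/183 (Y(v) = v*(-1/183) + 1 = -v/183 + 1 = 1 - v/183)
1/(I(408, -840) + Y(b(27))) = 1/((204 + 408 + 2*(-840)) + (1 - 16*27/61)) = 1/((204 + 408 - 1680) + (1 - 1/183*1296)) = 1/(-1068 + (1 - 432/61)) = 1/(-1068 - 371/61) = 1/(-65519/61) = -61/65519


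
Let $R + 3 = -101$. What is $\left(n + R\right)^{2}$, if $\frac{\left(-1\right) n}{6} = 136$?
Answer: $846400$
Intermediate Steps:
$R = -104$ ($R = -3 - 101 = -104$)
$n = -816$ ($n = \left(-6\right) 136 = -816$)
$\left(n + R\right)^{2} = \left(-816 - 104\right)^{2} = \left(-920\right)^{2} = 846400$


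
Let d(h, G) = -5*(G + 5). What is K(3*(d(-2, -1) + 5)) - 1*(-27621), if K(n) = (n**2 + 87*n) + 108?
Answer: 25839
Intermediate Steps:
d(h, G) = -25 - 5*G (d(h, G) = -5*(5 + G) = -25 - 5*G)
K(n) = 108 + n**2 + 87*n
K(3*(d(-2, -1) + 5)) - 1*(-27621) = (108 + (3*((-25 - 5*(-1)) + 5))**2 + 87*(3*((-25 - 5*(-1)) + 5))) - 1*(-27621) = (108 + (3*((-25 + 5) + 5))**2 + 87*(3*((-25 + 5) + 5))) + 27621 = (108 + (3*(-20 + 5))**2 + 87*(3*(-20 + 5))) + 27621 = (108 + (3*(-15))**2 + 87*(3*(-15))) + 27621 = (108 + (-45)**2 + 87*(-45)) + 27621 = (108 + 2025 - 3915) + 27621 = -1782 + 27621 = 25839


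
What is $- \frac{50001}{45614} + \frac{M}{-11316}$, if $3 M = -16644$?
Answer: $- \frac{78186211}{129042006} \approx -0.6059$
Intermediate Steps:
$M = -5548$ ($M = \frac{1}{3} \left(-16644\right) = -5548$)
$- \frac{50001}{45614} + \frac{M}{-11316} = - \frac{50001}{45614} - \frac{5548}{-11316} = \left(-50001\right) \frac{1}{45614} - - \frac{1387}{2829} = - \frac{50001}{45614} + \frac{1387}{2829} = - \frac{78186211}{129042006}$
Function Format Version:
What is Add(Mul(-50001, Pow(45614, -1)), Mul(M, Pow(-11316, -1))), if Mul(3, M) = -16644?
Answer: Rational(-78186211, 129042006) ≈ -0.60590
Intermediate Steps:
M = -5548 (M = Mul(Rational(1, 3), -16644) = -5548)
Add(Mul(-50001, Pow(45614, -1)), Mul(M, Pow(-11316, -1))) = Add(Mul(-50001, Pow(45614, -1)), Mul(-5548, Pow(-11316, -1))) = Add(Mul(-50001, Rational(1, 45614)), Mul(-5548, Rational(-1, 11316))) = Add(Rational(-50001, 45614), Rational(1387, 2829)) = Rational(-78186211, 129042006)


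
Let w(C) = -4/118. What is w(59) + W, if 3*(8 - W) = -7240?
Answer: 428570/177 ≈ 2421.3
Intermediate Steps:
W = 7264/3 (W = 8 - ⅓*(-7240) = 8 + 7240/3 = 7264/3 ≈ 2421.3)
w(C) = -2/59 (w(C) = -4*1/118 = -2/59)
w(59) + W = -2/59 + 7264/3 = 428570/177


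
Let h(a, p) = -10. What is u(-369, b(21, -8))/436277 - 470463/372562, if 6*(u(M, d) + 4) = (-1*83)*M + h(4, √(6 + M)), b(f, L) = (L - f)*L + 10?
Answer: -305028832060/243810347511 ≈ -1.2511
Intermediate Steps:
b(f, L) = 10 + L*(L - f) (b(f, L) = L*(L - f) + 10 = 10 + L*(L - f))
u(M, d) = -17/3 - 83*M/6 (u(M, d) = -4 + ((-1*83)*M - 10)/6 = -4 + (-83*M - 10)/6 = -4 + (-10 - 83*M)/6 = -4 + (-5/3 - 83*M/6) = -17/3 - 83*M/6)
u(-369, b(21, -8))/436277 - 470463/372562 = (-17/3 - 83/6*(-369))/436277 - 470463/372562 = (-17/3 + 10209/2)*(1/436277) - 470463*1/372562 = (30593/6)*(1/436277) - 470463/372562 = 30593/2617662 - 470463/372562 = -305028832060/243810347511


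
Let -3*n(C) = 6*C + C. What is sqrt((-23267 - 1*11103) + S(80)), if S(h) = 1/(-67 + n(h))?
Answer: I*sqrt(19904391053)/761 ≈ 185.39*I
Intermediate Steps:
n(C) = -7*C/3 (n(C) = -(6*C + C)/3 = -7*C/3)
S(h) = 1/(-67 - 7*h/3)
sqrt((-23267 - 1*11103) + S(80)) = sqrt((-23267 - 1*11103) - 3/(201 + 7*80)) = sqrt((-23267 - 11103) - 3/(201 + 560)) = sqrt(-34370 - 3/761) = sqrt(-26155573/761) = I*sqrt(19904391053)/761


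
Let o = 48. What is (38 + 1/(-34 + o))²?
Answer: 284089/196 ≈ 1449.4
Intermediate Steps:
(38 + 1/(-34 + o))² = (38 + 1/(-34 + 48))² = (38 + 1/14)² = (533/14)² = 284089/196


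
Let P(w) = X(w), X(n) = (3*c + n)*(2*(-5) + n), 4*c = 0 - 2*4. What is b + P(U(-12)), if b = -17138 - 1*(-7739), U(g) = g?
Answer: -9003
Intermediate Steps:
c = -2 (c = (0 - 2*4)/4 = (0 - 8)/4 = (¼)*(-8) = -2)
b = -9399 (b = -17138 + 7739 = -9399)
X(n) = (-10 + n)*(-6 + n) (X(n) = (3*(-2) + n)*(2*(-5) + n) = (-6 + n)*(-10 + n) = (-10 + n)*(-6 + n))
P(w) = 60 + w² - 16*w
b + P(U(-12)) = -9399 + (60 + (-12)² - 16*(-12)) = -9399 + (60 + 144 + 192) = -9399 + 396 = -9003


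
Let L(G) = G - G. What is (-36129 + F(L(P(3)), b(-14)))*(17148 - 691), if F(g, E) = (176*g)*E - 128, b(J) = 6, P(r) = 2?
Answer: -596681449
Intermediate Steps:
L(G) = 0
F(g, E) = -128 + 176*E*g (F(g, E) = 176*E*g - 128 = -128 + 176*E*g)
(-36129 + F(L(P(3)), b(-14)))*(17148 - 691) = (-36129 + (-128 + 176*6*0))*(17148 - 691) = (-36129 + (-128 + 0))*16457 = (-36129 - 128)*16457 = -36257*16457 = -596681449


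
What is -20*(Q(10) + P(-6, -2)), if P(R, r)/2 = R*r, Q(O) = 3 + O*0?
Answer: -540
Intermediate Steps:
Q(O) = 3 (Q(O) = 3 + 0 = 3)
P(R, r) = 2*R*r (P(R, r) = 2*(R*r) = 2*R*r)
-20*(Q(10) + P(-6, -2)) = -20*(3 + 2*(-6)*(-2)) = -20*(3 + 24) = -20*27 = -540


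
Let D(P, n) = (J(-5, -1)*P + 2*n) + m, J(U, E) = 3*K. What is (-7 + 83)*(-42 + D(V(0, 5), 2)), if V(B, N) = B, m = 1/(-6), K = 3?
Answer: -8702/3 ≈ -2900.7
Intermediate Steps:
m = -1/6 ≈ -0.16667
J(U, E) = 9 (J(U, E) = 3*3 = 9)
D(P, n) = -1/6 + 2*n + 9*P (D(P, n) = (9*P + 2*n) - 1/6 = (2*n + 9*P) - 1/6 = -1/6 + 2*n + 9*P)
(-7 + 83)*(-42 + D(V(0, 5), 2)) = (-7 + 83)*(-42 + (-1/6 + 2*2 + 9*0)) = 76*(-42 + (-1/6 + 4 + 0)) = 76*(-42 + 23/6) = 76*(-229/6) = -8702/3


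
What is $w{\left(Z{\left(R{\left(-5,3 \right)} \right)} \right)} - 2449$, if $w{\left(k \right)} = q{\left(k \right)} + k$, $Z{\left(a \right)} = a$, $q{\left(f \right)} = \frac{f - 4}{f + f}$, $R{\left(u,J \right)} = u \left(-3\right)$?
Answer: $- \frac{73009}{30} \approx -2433.6$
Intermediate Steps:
$R{\left(u,J \right)} = - 3 u$
$q{\left(f \right)} = \frac{-4 + f}{2 f}$
$w{\left(k \right)} = k + \frac{-4 + k}{2 k}$ ($w{\left(k \right)} = \frac{-4 + k}{2 k} + k = k + \frac{-4 + k}{2 k}$)
$w{\left(Z{\left(R{\left(-5,3 \right)} \right)} \right)} - 2449 = \left(\frac{1}{2} - -15 - \frac{2}{\left(-3\right) \left(-5\right)}\right) - 2449 = \left(\frac{1}{2} + 15 - \frac{2}{15}\right) - 2449 = \frac{461}{30} - 2449 = - \frac{73009}{30}$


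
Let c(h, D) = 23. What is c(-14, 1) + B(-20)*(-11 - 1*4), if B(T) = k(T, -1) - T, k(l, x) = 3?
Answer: -322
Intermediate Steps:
B(T) = 3 - T
c(-14, 1) + B(-20)*(-11 - 1*4) = 23 + (3 - 1*(-20))*(-11 - 1*4) = 23 + (3 + 20)*(-11 - 4) = 23 + 23*(-15) = 23 - 345 = -322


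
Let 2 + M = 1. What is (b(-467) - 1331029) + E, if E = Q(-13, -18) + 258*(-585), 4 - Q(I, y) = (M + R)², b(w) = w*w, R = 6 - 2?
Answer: -1263875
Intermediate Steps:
R = 4
M = -1 (M = -2 + 1 = -1)
b(w) = w²
Q(I, y) = -5 (Q(I, y) = 4 - (-1 + 4)² = 4 - 1*3² = 4 - 1*9 = 4 - 9 = -5)
E = -150935 (E = -5 + 258*(-585) = -5 - 150930 = -150935)
(b(-467) - 1331029) + E = ((-467)² - 1331029) - 150935 = (218089 - 1331029) - 150935 = -1112940 - 150935 = -1263875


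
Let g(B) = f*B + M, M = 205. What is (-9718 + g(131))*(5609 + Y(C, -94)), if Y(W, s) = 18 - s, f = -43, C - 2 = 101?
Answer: -86650266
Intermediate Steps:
C = 103 (C = 2 + 101 = 103)
g(B) = 205 - 43*B (g(B) = -43*B + 205 = 205 - 43*B)
(-9718 + g(131))*(5609 + Y(C, -94)) = (-9718 + (205 - 43*131))*(5609 + (18 - 1*(-94))) = (-9718 + (205 - 5633))*(5609 + (18 + 94)) = (-9718 - 5428)*(5609 + 112) = -15146*5721 = -86650266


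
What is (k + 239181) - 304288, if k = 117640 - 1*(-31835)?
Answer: 84368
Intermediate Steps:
k = 149475 (k = 117640 + 31835 = 149475)
(k + 239181) - 304288 = (149475 + 239181) - 304288 = 388656 - 304288 = 84368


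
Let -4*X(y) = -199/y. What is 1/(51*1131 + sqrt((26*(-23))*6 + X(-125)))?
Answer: 28840500/1663550674699 - 10*I*sqrt(8970995)/1663550674699 ≈ 1.7337e-5 - 1.8005e-8*I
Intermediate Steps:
X(y) = 199/(4*y) (X(y) = -(-199)/(4*y) = 199/(4*y))
1/(51*1131 + sqrt((26*(-23))*6 + X(-125))) = 1/(51*1131 + sqrt((26*(-23))*6 + (199/4)/(-125))) = 1/(57681 + sqrt(-598*6 + (199/4)*(-1/125))) = 1/(57681 + sqrt(-3588 - 199/500)) = 1/(57681 + sqrt(-1794199/500)) = 1/(57681 + I*sqrt(8970995)/50)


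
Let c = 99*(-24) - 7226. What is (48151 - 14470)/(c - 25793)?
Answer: -33681/35395 ≈ -0.95158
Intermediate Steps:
c = -9602 (c = -2376 - 7226 = -9602)
(48151 - 14470)/(c - 25793) = (48151 - 14470)/(-9602 - 25793) = 33681/(-35395) = 33681*(-1/35395) = -33681/35395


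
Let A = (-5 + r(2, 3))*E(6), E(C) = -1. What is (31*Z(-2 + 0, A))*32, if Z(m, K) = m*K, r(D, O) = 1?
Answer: -7936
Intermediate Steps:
A = 4 (A = (-5 + 1)*(-1) = -4*(-1) = 4)
Z(m, K) = K*m
(31*Z(-2 + 0, A))*32 = (31*(4*(-2 + 0)))*32 = (31*(4*(-2)))*32 = (31*(-8))*32 = -248*32 = -7936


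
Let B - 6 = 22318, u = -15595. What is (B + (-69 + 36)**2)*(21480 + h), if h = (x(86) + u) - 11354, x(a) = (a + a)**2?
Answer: 564604495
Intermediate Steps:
x(a) = 4*a**2 (x(a) = (2*a)**2 = 4*a**2)
h = 2635 (h = (4*86**2 - 15595) - 11354 = (4*7396 - 15595) - 11354 = (29584 - 15595) - 11354 = 13989 - 11354 = 2635)
B = 22324 (B = 6 + 22318 = 22324)
(B + (-69 + 36)**2)*(21480 + h) = (22324 + (-69 + 36)**2)*(21480 + 2635) = (22324 + (-33)**2)*24115 = (22324 + 1089)*24115 = 23413*24115 = 564604495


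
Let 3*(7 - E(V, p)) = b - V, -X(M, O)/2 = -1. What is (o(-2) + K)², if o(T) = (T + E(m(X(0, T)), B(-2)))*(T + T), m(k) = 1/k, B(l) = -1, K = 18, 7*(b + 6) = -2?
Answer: 53824/441 ≈ 122.05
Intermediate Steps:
b = -44/7 (b = -6 + (⅐)*(-2) = -6 - 2/7 = -44/7 ≈ -6.2857)
X(M, O) = 2 (X(M, O) = -2*(-1) = 2)
E(V, p) = 191/21 + V/3 (E(V, p) = 7 - (-44/7 - V)/3 = 7 + (44/21 + V/3) = 191/21 + V/3)
o(T) = 2*T*(389/42 + T) (o(T) = (T + (191/21 + (⅓)/2))*(T + T) = (T + (191/21 + (⅓)*(½)))*(2*T) = (T + (191/21 + ⅙))*(2*T) = (T + 389/42)*(2*T) = (389/42 + T)*(2*T) = 2*T*(389/42 + T))
(o(-2) + K)² = ((1/21)*(-2)*(389 + 42*(-2)) + 18)² = ((1/21)*(-2)*(389 - 84) + 18)² = ((1/21)*(-2)*305 + 18)² = (-610/21 + 18)² = (-232/21)² = 53824/441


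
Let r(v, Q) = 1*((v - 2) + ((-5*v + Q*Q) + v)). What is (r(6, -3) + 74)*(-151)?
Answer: -9513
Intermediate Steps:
r(v, Q) = -2 + Q² - 3*v (r(v, Q) = 1*((-2 + v) + ((-5*v + Q²) + v)) = 1*((-2 + v) + ((Q² - 5*v) + v)) = 1*((-2 + v) + (Q² - 4*v)) = 1*(-2 + Q² - 3*v) = -2 + Q² - 3*v)
(r(6, -3) + 74)*(-151) = ((-2 + (-3)² - 3*6) + 74)*(-151) = ((-2 + 9 - 18) + 74)*(-151) = (-11 + 74)*(-151) = 63*(-151) = -9513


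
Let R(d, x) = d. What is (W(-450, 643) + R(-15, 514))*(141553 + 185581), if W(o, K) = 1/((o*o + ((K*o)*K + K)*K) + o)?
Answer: -587029790267310644/119630852651 ≈ -4.9070e+6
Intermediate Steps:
W(o, K) = 1/(o + o² + K*(K + o*K²)) (W(o, K) = 1/((o² + (o*K² + K)*K) + o) = 1/((o² + (K + o*K²)*K) + o) = 1/((o² + K*(K + o*K²)) + o) = 1/(o + o² + K*(K + o*K²)))
(W(-450, 643) + R(-15, 514))*(141553 + 185581) = (1/(-450 + 643² + (-450)² - 450*643³) - 15)*(141553 + 185581) = (1/(-450 + 413449 + 202500 - 450*265847707) - 15)*327134 = (1/(-450 + 413449 + 202500 - 119631468150) - 15)*327134 = (1/(-119630852651) - 15)*327134 = (-1/119630852651 - 15)*327134 = -1794462789766/119630852651*327134 = -587029790267310644/119630852651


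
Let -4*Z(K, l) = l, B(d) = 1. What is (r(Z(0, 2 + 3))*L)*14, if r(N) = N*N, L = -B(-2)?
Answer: -175/8 ≈ -21.875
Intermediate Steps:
Z(K, l) = -l/4
L = -1 (L = -1*1 = -1)
r(N) = N**2
(r(Z(0, 2 + 3))*L)*14 = ((-(2 + 3)/4)**2*(-1))*14 = ((-1/4*5)**2*(-1))*14 = ((-5/4)**2*(-1))*14 = ((25/16)*(-1))*14 = -25/16*14 = -175/8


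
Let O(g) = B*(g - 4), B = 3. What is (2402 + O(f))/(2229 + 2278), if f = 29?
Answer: 2477/4507 ≈ 0.54959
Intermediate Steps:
O(g) = -12 + 3*g (O(g) = 3*(g - 4) = 3*(-4 + g) = -12 + 3*g)
(2402 + O(f))/(2229 + 2278) = (2402 + (-12 + 3*29))/(2229 + 2278) = (2402 + (-12 + 87))/4507 = (2402 + 75)*(1/4507) = 2477*(1/4507) = 2477/4507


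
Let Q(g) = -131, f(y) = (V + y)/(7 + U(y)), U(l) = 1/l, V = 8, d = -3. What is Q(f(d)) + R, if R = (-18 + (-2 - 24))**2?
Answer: 1805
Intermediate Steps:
f(y) = (8 + y)/(7 + 1/y)
R = 1936 (R = (-18 - 26)**2 = (-44)**2 = 1936)
Q(f(d)) + R = -131 + 1936 = 1805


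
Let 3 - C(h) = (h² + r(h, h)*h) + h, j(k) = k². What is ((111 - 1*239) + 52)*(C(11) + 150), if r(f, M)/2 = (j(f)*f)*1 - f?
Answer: 2205444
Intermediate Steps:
r(f, M) = -2*f + 2*f³ (r(f, M) = 2*((f²*f)*1 - f) = 2*(f³*1 - f) = 2*(f³ - f) = -2*f + 2*f³)
C(h) = 3 - h - h² - 2*h²*(-1 + h²) (C(h) = 3 - ((h² + (2*h*(-1 + h²))*h) + h) = 3 - ((h² + 2*h²*(-1 + h²)) + h) = 3 - (h + h² + 2*h²*(-1 + h²)) = 3 + (-h - h² - 2*h²*(-1 + h²)) = 3 - h - h² - 2*h²*(-1 + h²))
((111 - 1*239) + 52)*(C(11) + 150) = ((111 - 1*239) + 52)*((3 + 11² - 1*11 - 2*11⁴) + 150) = ((111 - 239) + 52)*((3 + 121 - 11 - 2*14641) + 150) = (-128 + 52)*((3 + 121 - 11 - 29282) + 150) = -76*(-29169 + 150) = -76*(-29019) = 2205444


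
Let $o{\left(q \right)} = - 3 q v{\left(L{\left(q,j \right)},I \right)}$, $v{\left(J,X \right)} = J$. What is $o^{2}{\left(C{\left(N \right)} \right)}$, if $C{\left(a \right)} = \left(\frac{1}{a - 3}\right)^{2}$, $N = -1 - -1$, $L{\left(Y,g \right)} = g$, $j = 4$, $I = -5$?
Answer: $\frac{16}{9} \approx 1.7778$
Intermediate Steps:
$N = 0$ ($N = -1 + 1 = 0$)
$C{\left(a \right)} = \frac{1}{\left(-3 + a\right)^{2}}$ ($C{\left(a \right)} = \left(\frac{1}{-3 + a}\right)^{2} = \frac{1}{\left(-3 + a\right)^{2}}$)
$o{\left(q \right)} = - 12 q$ ($o{\left(q \right)} = - 3 q 4 = - 12 q$)
$o^{2}{\left(C{\left(N \right)} \right)} = \left(- \frac{12}{\left(-3 + 0\right)^{2}}\right)^{2} = \left(- \frac{12}{9}\right)^{2} = \left(\left(-12\right) \frac{1}{9}\right)^{2} = \left(- \frac{4}{3}\right)^{2} = \frac{16}{9}$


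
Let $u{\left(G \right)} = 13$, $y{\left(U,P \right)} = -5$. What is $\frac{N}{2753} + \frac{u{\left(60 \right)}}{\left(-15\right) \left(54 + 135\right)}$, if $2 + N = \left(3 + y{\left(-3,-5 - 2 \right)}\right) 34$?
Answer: $- \frac{234239}{7804755} \approx -0.030012$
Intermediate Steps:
$N = -70$ ($N = -2 + \left(3 - 5\right) 34 = -2 - 68 = -70$)
$\frac{N}{2753} + \frac{u{\left(60 \right)}}{\left(-15\right) \left(54 + 135\right)} = - \frac{70}{2753} + \frac{13}{\left(-15\right) \left(54 + 135\right)} = \left(-70\right) \frac{1}{2753} + \frac{13}{\left(-15\right) 189} = - \frac{70}{2753} + \frac{13}{-2835} = - \frac{70}{2753} + 13 \left(- \frac{1}{2835}\right) = - \frac{70}{2753} - \frac{13}{2835} = - \frac{234239}{7804755}$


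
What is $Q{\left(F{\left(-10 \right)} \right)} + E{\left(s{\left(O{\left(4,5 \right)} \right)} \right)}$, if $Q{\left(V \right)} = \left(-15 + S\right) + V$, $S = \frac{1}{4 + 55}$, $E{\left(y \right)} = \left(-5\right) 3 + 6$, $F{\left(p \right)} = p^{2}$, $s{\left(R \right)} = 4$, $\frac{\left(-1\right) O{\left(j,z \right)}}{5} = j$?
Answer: $\frac{4485}{59} \approx 76.017$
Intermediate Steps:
$O{\left(j,z \right)} = - 5 j$
$E{\left(y \right)} = -9$ ($E{\left(y \right)} = -15 + 6 = -9$)
$S = \frac{1}{59} \approx 0.016949$
$Q{\left(V \right)} = - \frac{884}{59} + V$ ($Q{\left(V \right)} = \left(-15 + \frac{1}{59}\right) + V = - \frac{884}{59} + V$)
$Q{\left(F{\left(-10 \right)} \right)} + E{\left(s{\left(O{\left(4,5 \right)} \right)} \right)} = \left(- \frac{884}{59} + \left(-10\right)^{2}\right) - 9 = \left(- \frac{884}{59} + 100\right) - 9 = \frac{5016}{59} - 9 = \frac{4485}{59}$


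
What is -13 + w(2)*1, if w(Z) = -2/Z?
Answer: -14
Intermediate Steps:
-13 + w(2)*1 = -13 - 2/2*1 = -13 - 2*½*1 = -13 - 1*1 = -13 - 1 = -14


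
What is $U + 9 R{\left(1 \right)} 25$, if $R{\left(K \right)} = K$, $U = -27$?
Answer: $198$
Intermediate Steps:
$U + 9 R{\left(1 \right)} 25 = -27 + 9 \cdot 1 \cdot 25 = -27 + 9 \cdot 25 = -27 + 225 = 198$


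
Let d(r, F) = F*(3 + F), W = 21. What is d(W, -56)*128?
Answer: 379904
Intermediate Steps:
d(W, -56)*128 = -56*(3 - 56)*128 = -56*(-53)*128 = 2968*128 = 379904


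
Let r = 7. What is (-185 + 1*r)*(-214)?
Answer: 38092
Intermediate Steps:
(-185 + 1*r)*(-214) = (-185 + 1*7)*(-214) = (-185 + 7)*(-214) = -178*(-214) = 38092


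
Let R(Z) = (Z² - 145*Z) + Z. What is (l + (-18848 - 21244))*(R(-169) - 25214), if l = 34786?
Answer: -146885998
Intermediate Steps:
R(Z) = Z² - 144*Z
(l + (-18848 - 21244))*(R(-169) - 25214) = (34786 + (-18848 - 21244))*(-169*(-144 - 169) - 25214) = (34786 - 40092)*(-169*(-313) - 25214) = -5306*(52897 - 25214) = -5306*27683 = -146885998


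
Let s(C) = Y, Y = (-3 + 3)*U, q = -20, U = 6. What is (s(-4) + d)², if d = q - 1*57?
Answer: 5929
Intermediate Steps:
Y = 0 (Y = (-3 + 3)*6 = 0*6 = 0)
s(C) = 0
d = -77 (d = -20 - 1*57 = -20 - 57 = -77)
(s(-4) + d)² = (0 - 77)² = (-77)² = 5929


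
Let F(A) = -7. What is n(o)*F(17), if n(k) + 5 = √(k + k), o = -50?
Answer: 35 - 70*I ≈ 35.0 - 70.0*I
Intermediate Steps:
n(k) = -5 + √2*√k (n(k) = -5 + √(k + k) = -5 + √(2*k) = -5 + √2*√k)
n(o)*F(17) = (-5 + √2*√(-50))*(-7) = (-5 + √2*(5*I*√2))*(-7) = (-5 + 10*I)*(-7) = 35 - 70*I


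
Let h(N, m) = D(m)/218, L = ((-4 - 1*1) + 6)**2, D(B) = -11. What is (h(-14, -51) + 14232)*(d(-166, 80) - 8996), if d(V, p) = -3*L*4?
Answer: -13973952760/109 ≈ -1.2820e+8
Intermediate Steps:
L = 1 (L = ((-4 - 1) + 6)**2 = (-5 + 6)**2 = 1**2 = 1)
h(N, m) = -11/218
d(V, p) = -12 (d(V, p) = -3*1*4 = -3*4 = -12)
(h(-14, -51) + 14232)*(d(-166, 80) - 8996) = (-11/218 + 14232)*(-12 - 8996) = (3102565/218)*(-9008) = -13973952760/109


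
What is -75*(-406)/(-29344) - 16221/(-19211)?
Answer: -7784709/40266256 ≈ -0.19333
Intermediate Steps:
-75*(-406)/(-29344) - 16221/(-19211) = 30450*(-1/29344) - 16221*(-1/19211) = -2175/2096 + 16221/19211 = -7784709/40266256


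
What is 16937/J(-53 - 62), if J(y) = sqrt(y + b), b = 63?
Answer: -16937*I*sqrt(13)/26 ≈ -2348.7*I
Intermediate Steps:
J(y) = sqrt(63 + y) (J(y) = sqrt(y + 63) = sqrt(63 + y))
16937/J(-53 - 62) = 16937/(sqrt(63 + (-53 - 62))) = 16937/(sqrt(63 - 115)) = 16937/(sqrt(-52)) = 16937/((2*I*sqrt(13))) = 16937*(-I*sqrt(13)/26) = -16937*I*sqrt(13)/26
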